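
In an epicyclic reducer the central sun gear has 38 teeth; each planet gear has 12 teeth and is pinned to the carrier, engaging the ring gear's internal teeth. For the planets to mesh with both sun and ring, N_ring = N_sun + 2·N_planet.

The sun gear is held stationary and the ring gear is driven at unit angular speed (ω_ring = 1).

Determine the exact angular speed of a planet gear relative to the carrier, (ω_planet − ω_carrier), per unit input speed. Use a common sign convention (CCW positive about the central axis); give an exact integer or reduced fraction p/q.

N_ring = 38 + 2·12 = 62
38(ω_s−ω_c) = −62(ω_r−ω_c),  ω_s=0, ω_r=1
38(0−ω_c) = −62(1−ω_c)  ⇒  100ω_c = 62  ⇒  ω_c = 31/50
sun–planet: 38·(0−31/50) = −12·(ω_p−ω_c)  ⇒  ω_p−ω_c = −(38/12)·(-31/50) = 589/300

589/300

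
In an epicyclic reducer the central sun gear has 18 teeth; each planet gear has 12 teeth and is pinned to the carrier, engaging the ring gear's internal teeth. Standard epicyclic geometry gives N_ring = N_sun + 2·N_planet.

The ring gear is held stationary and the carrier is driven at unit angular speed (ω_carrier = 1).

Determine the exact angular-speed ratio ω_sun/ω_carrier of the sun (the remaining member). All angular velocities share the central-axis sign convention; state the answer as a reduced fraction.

N_ring = 18 + 2·12 = 42
18(ω_s−ω_c) = −42(ω_r−ω_c),  ω_r=0, ω_c=1
ω_s = 1 − (42/18)(0−1) = 10/3
ω_s/ω_c = 10/3

10/3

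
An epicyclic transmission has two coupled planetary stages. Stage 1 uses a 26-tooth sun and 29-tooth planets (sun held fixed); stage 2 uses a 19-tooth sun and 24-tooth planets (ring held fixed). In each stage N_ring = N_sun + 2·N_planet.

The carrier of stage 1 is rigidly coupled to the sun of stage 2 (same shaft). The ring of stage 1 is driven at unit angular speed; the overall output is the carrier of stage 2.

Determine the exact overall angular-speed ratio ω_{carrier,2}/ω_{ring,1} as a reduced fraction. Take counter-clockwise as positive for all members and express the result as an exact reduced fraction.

Stage 1: N_ring = 26 + 2·29 = 84
Stage 1: 26(ω_s−ω_c) = −84(ω_r−ω_c),  ω_s=0, ω_r=1
Stage 1: 26(0−ω_c) = −84(1−ω_c)  ⇒  110ω_c = 84  ⇒  ω_c = 42/55
  ⇒ ω_c¹/ω_r¹ = 42/55
Stage 2: N_ring = 19 + 2·24 = 67
Stage 2: 19(ω_s−ω_c) = −67(ω_r−ω_c),  ω_r=0, ω_s=1
Stage 2: 19(1−ω_c) = −67(0−ω_c)  ⇒  86ω_c = 19  ⇒  ω_c = 19/86
  ⇒ ω_c²/ω_s² = 19/86
Coupling ω_s² = ω_c¹ ⇒ overall = 42/55 × 19/86 = 399/2365

399/2365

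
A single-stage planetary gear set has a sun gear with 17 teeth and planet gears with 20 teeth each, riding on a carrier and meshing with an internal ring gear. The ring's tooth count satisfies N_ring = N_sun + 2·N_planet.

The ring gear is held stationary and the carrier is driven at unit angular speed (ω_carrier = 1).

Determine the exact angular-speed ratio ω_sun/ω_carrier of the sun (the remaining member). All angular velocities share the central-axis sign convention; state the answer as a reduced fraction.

74/17

N_ring = 17 + 2·20 = 57
17(ω_s−ω_c) = −57(ω_r−ω_c),  ω_r=0, ω_c=1
ω_s = 1 − (57/17)(0−1) = 74/17
ω_s/ω_c = 74/17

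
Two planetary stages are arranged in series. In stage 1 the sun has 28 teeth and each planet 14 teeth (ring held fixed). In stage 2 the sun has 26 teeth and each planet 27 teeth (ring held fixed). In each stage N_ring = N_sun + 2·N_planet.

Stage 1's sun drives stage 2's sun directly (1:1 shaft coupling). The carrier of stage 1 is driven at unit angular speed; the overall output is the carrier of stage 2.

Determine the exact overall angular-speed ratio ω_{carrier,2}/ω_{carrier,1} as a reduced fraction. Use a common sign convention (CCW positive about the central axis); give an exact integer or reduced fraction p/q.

39/53

Stage 1: N_ring = 28 + 2·14 = 56
Stage 1: 28(ω_s−ω_c) = −56(ω_r−ω_c),  ω_r=0, ω_c=1
Stage 1: ω_s = 1 − (56/28)(0−1) = 3
  ⇒ ω_s¹/ω_c¹ = 3
Stage 2: N_ring = 26 + 2·27 = 80
Stage 2: 26(ω_s−ω_c) = −80(ω_r−ω_c),  ω_r=0, ω_s=1
Stage 2: 26(1−ω_c) = −80(0−ω_c)  ⇒  106ω_c = 26  ⇒  ω_c = 13/53
  ⇒ ω_c²/ω_s² = 13/53
Coupling ω_s² = ω_s¹ ⇒ overall = 3 × 13/53 = 39/53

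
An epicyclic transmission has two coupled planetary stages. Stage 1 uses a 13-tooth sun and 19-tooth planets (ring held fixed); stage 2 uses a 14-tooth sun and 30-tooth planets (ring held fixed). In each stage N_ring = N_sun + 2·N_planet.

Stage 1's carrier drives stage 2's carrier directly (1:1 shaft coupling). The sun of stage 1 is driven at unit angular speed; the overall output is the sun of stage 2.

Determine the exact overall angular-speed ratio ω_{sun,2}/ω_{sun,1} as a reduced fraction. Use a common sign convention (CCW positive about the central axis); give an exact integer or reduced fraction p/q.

Stage 1: N_ring = 13 + 2·19 = 51
Stage 1: 13(ω_s−ω_c) = −51(ω_r−ω_c),  ω_r=0, ω_s=1
Stage 1: 13(1−ω_c) = −51(0−ω_c)  ⇒  64ω_c = 13  ⇒  ω_c = 13/64
  ⇒ ω_c¹/ω_s¹ = 13/64
Stage 2: N_ring = 14 + 2·30 = 74
Stage 2: 14(ω_s−ω_c) = −74(ω_r−ω_c),  ω_r=0, ω_c=1
Stage 2: ω_s = 1 − (74/14)(0−1) = 44/7
  ⇒ ω_s²/ω_c² = 44/7
Coupling ω_c² = ω_c¹ ⇒ overall = 13/64 × 44/7 = 143/112

143/112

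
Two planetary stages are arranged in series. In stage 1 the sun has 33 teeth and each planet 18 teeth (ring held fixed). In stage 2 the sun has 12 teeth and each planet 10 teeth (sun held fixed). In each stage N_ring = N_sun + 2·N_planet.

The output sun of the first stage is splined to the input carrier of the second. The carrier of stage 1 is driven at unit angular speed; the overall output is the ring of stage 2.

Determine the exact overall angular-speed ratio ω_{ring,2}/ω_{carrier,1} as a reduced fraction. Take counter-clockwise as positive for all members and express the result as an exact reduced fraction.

Stage 1: N_ring = 33 + 2·18 = 69
Stage 1: 33(ω_s−ω_c) = −69(ω_r−ω_c),  ω_r=0, ω_c=1
Stage 1: ω_s = 1 − (69/33)(0−1) = 34/11
  ⇒ ω_s¹/ω_c¹ = 34/11
Stage 2: N_ring = 12 + 2·10 = 32
Stage 2: 12(ω_s−ω_c) = −32(ω_r−ω_c),  ω_s=0, ω_c=1
Stage 2: ω_r = 1 − (12/32)(0−1) = 11/8
  ⇒ ω_r²/ω_c² = 11/8
Coupling ω_c² = ω_s¹ ⇒ overall = 34/11 × 11/8 = 17/4

17/4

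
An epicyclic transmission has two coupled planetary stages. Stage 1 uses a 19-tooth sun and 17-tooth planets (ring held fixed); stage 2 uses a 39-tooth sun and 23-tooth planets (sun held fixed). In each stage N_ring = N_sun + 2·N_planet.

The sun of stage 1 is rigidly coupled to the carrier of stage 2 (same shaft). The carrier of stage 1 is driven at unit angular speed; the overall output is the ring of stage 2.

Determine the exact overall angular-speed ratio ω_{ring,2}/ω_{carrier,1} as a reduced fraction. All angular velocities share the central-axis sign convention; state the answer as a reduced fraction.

Stage 1: N_ring = 19 + 2·17 = 53
Stage 1: 19(ω_s−ω_c) = −53(ω_r−ω_c),  ω_r=0, ω_c=1
Stage 1: ω_s = 1 − (53/19)(0−1) = 72/19
  ⇒ ω_s¹/ω_c¹ = 72/19
Stage 2: N_ring = 39 + 2·23 = 85
Stage 2: 39(ω_s−ω_c) = −85(ω_r−ω_c),  ω_s=0, ω_c=1
Stage 2: ω_r = 1 − (39/85)(0−1) = 124/85
  ⇒ ω_r²/ω_c² = 124/85
Coupling ω_c² = ω_s¹ ⇒ overall = 72/19 × 124/85 = 8928/1615

8928/1615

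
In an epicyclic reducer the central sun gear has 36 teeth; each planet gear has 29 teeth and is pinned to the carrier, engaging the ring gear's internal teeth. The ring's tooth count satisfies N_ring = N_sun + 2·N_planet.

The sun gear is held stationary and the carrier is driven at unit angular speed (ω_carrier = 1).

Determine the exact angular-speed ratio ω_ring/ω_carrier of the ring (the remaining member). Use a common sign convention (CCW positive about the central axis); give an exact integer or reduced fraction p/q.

65/47

N_ring = 36 + 2·29 = 94
36(ω_s−ω_c) = −94(ω_r−ω_c),  ω_s=0, ω_c=1
ω_r = 1 − (36/94)(0−1) = 65/47
ω_r/ω_c = 65/47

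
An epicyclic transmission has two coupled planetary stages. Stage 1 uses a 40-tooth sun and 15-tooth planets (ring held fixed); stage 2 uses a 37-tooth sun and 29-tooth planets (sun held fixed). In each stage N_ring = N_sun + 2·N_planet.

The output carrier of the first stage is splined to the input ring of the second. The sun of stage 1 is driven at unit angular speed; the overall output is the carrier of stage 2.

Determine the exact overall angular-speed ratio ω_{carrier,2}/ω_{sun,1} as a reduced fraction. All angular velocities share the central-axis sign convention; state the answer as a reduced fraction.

Stage 1: N_ring = 40 + 2·15 = 70
Stage 1: 40(ω_s−ω_c) = −70(ω_r−ω_c),  ω_r=0, ω_s=1
Stage 1: 40(1−ω_c) = −70(0−ω_c)  ⇒  110ω_c = 40  ⇒  ω_c = 4/11
  ⇒ ω_c¹/ω_s¹ = 4/11
Stage 2: N_ring = 37 + 2·29 = 95
Stage 2: 37(ω_s−ω_c) = −95(ω_r−ω_c),  ω_s=0, ω_r=1
Stage 2: 37(0−ω_c) = −95(1−ω_c)  ⇒  132ω_c = 95  ⇒  ω_c = 95/132
  ⇒ ω_c²/ω_r² = 95/132
Coupling ω_r² = ω_c¹ ⇒ overall = 4/11 × 95/132 = 95/363

95/363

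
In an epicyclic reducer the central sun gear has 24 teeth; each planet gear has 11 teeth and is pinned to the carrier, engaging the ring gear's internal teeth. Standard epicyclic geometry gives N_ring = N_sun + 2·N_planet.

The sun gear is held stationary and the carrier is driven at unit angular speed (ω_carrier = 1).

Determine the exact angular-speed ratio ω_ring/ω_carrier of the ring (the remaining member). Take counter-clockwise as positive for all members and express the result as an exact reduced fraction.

N_ring = 24 + 2·11 = 46
24(ω_s−ω_c) = −46(ω_r−ω_c),  ω_s=0, ω_c=1
ω_r = 1 − (24/46)(0−1) = 35/23
ω_r/ω_c = 35/23

35/23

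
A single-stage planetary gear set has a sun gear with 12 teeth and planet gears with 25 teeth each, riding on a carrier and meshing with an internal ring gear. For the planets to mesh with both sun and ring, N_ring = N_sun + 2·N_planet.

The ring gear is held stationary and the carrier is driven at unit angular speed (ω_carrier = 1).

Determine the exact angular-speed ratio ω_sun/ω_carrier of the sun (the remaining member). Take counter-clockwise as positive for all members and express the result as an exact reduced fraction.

N_ring = 12 + 2·25 = 62
12(ω_s−ω_c) = −62(ω_r−ω_c),  ω_r=0, ω_c=1
ω_s = 1 − (62/12)(0−1) = 37/6
ω_s/ω_c = 37/6

37/6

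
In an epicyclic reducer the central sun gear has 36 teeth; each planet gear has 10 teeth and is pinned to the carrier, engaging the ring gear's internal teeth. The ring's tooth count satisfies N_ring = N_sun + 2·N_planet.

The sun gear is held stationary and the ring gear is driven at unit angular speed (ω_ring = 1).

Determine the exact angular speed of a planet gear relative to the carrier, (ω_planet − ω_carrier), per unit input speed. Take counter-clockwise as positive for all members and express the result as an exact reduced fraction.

N_ring = 36 + 2·10 = 56
36(ω_s−ω_c) = −56(ω_r−ω_c),  ω_s=0, ω_r=1
36(0−ω_c) = −56(1−ω_c)  ⇒  92ω_c = 56  ⇒  ω_c = 14/23
sun–planet: 36·(0−14/23) = −10·(ω_p−ω_c)  ⇒  ω_p−ω_c = −(36/10)·(-14/23) = 252/115

252/115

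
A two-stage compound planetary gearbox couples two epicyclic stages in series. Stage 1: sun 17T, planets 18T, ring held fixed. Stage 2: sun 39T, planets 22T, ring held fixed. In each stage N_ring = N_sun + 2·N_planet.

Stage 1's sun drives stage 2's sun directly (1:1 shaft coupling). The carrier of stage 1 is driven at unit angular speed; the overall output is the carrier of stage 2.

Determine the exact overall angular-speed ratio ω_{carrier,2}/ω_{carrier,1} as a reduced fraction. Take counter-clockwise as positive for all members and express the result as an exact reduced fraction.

1365/1037

Stage 1: N_ring = 17 + 2·18 = 53
Stage 1: 17(ω_s−ω_c) = −53(ω_r−ω_c),  ω_r=0, ω_c=1
Stage 1: ω_s = 1 − (53/17)(0−1) = 70/17
  ⇒ ω_s¹/ω_c¹ = 70/17
Stage 2: N_ring = 39 + 2·22 = 83
Stage 2: 39(ω_s−ω_c) = −83(ω_r−ω_c),  ω_r=0, ω_s=1
Stage 2: 39(1−ω_c) = −83(0−ω_c)  ⇒  122ω_c = 39  ⇒  ω_c = 39/122
  ⇒ ω_c²/ω_s² = 39/122
Coupling ω_s² = ω_s¹ ⇒ overall = 70/17 × 39/122 = 1365/1037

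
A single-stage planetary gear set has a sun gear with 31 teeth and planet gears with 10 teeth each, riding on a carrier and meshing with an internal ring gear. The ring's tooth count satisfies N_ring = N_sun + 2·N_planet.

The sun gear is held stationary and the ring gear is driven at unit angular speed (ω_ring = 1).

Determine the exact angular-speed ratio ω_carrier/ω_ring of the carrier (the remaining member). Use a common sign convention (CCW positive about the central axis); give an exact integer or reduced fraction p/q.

51/82

N_ring = 31 + 2·10 = 51
31(ω_s−ω_c) = −51(ω_r−ω_c),  ω_s=0, ω_r=1
31(0−ω_c) = −51(1−ω_c)  ⇒  82ω_c = 51  ⇒  ω_c = 51/82
ω_c/ω_r = 51/82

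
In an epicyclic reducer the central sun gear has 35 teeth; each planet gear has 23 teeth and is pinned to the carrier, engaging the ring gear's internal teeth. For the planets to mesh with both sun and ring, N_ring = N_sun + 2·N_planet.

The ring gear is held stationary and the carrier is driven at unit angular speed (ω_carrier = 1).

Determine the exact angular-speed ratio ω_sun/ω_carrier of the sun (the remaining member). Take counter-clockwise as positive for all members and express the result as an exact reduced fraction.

N_ring = 35 + 2·23 = 81
35(ω_s−ω_c) = −81(ω_r−ω_c),  ω_r=0, ω_c=1
ω_s = 1 − (81/35)(0−1) = 116/35
ω_s/ω_c = 116/35

116/35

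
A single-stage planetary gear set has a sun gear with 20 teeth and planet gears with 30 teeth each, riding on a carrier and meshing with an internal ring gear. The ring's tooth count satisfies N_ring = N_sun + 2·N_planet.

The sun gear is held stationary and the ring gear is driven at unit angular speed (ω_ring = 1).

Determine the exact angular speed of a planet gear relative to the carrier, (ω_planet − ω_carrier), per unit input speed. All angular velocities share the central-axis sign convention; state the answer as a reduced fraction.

N_ring = 20 + 2·30 = 80
20(ω_s−ω_c) = −80(ω_r−ω_c),  ω_s=0, ω_r=1
20(0−ω_c) = −80(1−ω_c)  ⇒  100ω_c = 80  ⇒  ω_c = 4/5
sun–planet: 20·(0−4/5) = −30·(ω_p−ω_c)  ⇒  ω_p−ω_c = −(20/30)·(-4/5) = 8/15

8/15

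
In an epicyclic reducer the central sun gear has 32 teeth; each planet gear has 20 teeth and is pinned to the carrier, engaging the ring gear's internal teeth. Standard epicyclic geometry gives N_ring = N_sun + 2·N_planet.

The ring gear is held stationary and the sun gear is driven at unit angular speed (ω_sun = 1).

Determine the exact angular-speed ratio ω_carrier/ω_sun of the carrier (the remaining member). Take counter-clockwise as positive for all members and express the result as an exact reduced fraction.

N_ring = 32 + 2·20 = 72
32(ω_s−ω_c) = −72(ω_r−ω_c),  ω_r=0, ω_s=1
32(1−ω_c) = −72(0−ω_c)  ⇒  104ω_c = 32  ⇒  ω_c = 4/13
ω_c/ω_s = 4/13

4/13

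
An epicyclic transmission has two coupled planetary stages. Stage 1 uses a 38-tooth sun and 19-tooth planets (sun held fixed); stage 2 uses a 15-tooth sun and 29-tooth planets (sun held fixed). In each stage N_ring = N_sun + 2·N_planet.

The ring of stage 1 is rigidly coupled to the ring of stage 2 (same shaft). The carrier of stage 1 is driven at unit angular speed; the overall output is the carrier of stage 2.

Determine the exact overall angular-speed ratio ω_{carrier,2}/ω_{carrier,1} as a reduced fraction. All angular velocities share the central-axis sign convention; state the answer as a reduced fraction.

219/176

Stage 1: N_ring = 38 + 2·19 = 76
Stage 1: 38(ω_s−ω_c) = −76(ω_r−ω_c),  ω_s=0, ω_c=1
Stage 1: ω_r = 1 − (38/76)(0−1) = 3/2
  ⇒ ω_r¹/ω_c¹ = 3/2
Stage 2: N_ring = 15 + 2·29 = 73
Stage 2: 15(ω_s−ω_c) = −73(ω_r−ω_c),  ω_s=0, ω_r=1
Stage 2: 15(0−ω_c) = −73(1−ω_c)  ⇒  88ω_c = 73  ⇒  ω_c = 73/88
  ⇒ ω_c²/ω_r² = 73/88
Coupling ω_r² = ω_r¹ ⇒ overall = 3/2 × 73/88 = 219/176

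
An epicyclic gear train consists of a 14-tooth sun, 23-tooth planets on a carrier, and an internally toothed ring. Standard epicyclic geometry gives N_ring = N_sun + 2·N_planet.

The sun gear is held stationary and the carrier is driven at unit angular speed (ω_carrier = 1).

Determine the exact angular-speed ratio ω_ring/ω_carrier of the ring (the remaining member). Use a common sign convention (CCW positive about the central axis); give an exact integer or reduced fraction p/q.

37/30

N_ring = 14 + 2·23 = 60
14(ω_s−ω_c) = −60(ω_r−ω_c),  ω_s=0, ω_c=1
ω_r = 1 − (14/60)(0−1) = 37/30
ω_r/ω_c = 37/30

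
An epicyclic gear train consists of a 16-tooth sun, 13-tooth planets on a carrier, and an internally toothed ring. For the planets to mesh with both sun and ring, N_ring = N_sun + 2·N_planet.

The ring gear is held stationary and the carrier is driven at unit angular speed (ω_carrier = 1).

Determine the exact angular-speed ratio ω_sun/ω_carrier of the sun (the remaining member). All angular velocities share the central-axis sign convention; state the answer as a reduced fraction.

N_ring = 16 + 2·13 = 42
16(ω_s−ω_c) = −42(ω_r−ω_c),  ω_r=0, ω_c=1
ω_s = 1 − (42/16)(0−1) = 29/8
ω_s/ω_c = 29/8

29/8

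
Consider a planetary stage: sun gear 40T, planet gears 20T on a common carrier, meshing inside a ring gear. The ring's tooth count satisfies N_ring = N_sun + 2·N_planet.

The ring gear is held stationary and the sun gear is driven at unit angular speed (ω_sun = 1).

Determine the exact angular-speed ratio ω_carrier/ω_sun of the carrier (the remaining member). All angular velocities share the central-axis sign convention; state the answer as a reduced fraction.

N_ring = 40 + 2·20 = 80
40(ω_s−ω_c) = −80(ω_r−ω_c),  ω_r=0, ω_s=1
40(1−ω_c) = −80(0−ω_c)  ⇒  120ω_c = 40  ⇒  ω_c = 1/3
ω_c/ω_s = 1/3

1/3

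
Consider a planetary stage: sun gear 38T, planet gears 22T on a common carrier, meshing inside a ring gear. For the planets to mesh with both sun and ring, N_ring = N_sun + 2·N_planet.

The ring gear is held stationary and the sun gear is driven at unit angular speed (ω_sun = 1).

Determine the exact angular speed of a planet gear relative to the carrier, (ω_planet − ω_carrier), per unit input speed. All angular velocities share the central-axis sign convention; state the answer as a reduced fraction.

-779/660

N_ring = 38 + 2·22 = 82
38(ω_s−ω_c) = −82(ω_r−ω_c),  ω_r=0, ω_s=1
38(1−ω_c) = −82(0−ω_c)  ⇒  120ω_c = 38  ⇒  ω_c = 19/60
sun–planet: 38·(1−19/60) = −22·(ω_p−ω_c)  ⇒  ω_p−ω_c = −(38/22)·(41/60) = -779/660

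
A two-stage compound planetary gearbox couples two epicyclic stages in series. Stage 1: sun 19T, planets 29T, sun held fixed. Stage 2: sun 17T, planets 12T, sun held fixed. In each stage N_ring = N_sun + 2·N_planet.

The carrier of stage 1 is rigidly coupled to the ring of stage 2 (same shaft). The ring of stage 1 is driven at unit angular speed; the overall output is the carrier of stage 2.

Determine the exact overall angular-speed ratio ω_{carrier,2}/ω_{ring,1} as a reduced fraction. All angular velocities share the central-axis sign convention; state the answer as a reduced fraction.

Stage 1: N_ring = 19 + 2·29 = 77
Stage 1: 19(ω_s−ω_c) = −77(ω_r−ω_c),  ω_s=0, ω_r=1
Stage 1: 19(0−ω_c) = −77(1−ω_c)  ⇒  96ω_c = 77  ⇒  ω_c = 77/96
  ⇒ ω_c¹/ω_r¹ = 77/96
Stage 2: N_ring = 17 + 2·12 = 41
Stage 2: 17(ω_s−ω_c) = −41(ω_r−ω_c),  ω_s=0, ω_r=1
Stage 2: 17(0−ω_c) = −41(1−ω_c)  ⇒  58ω_c = 41  ⇒  ω_c = 41/58
  ⇒ ω_c²/ω_r² = 41/58
Coupling ω_r² = ω_c¹ ⇒ overall = 77/96 × 41/58 = 3157/5568

3157/5568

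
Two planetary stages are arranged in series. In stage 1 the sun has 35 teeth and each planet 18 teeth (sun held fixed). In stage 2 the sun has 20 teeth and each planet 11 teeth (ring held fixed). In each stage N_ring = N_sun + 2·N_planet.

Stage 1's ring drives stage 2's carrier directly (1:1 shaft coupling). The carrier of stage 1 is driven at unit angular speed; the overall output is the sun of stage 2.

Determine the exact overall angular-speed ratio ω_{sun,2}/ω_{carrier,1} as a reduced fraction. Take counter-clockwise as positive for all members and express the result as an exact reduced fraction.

Stage 1: N_ring = 35 + 2·18 = 71
Stage 1: 35(ω_s−ω_c) = −71(ω_r−ω_c),  ω_s=0, ω_c=1
Stage 1: ω_r = 1 − (35/71)(0−1) = 106/71
  ⇒ ω_r¹/ω_c¹ = 106/71
Stage 2: N_ring = 20 + 2·11 = 42
Stage 2: 20(ω_s−ω_c) = −42(ω_r−ω_c),  ω_r=0, ω_c=1
Stage 2: ω_s = 1 − (42/20)(0−1) = 31/10
  ⇒ ω_s²/ω_c² = 31/10
Coupling ω_c² = ω_r¹ ⇒ overall = 106/71 × 31/10 = 1643/355

1643/355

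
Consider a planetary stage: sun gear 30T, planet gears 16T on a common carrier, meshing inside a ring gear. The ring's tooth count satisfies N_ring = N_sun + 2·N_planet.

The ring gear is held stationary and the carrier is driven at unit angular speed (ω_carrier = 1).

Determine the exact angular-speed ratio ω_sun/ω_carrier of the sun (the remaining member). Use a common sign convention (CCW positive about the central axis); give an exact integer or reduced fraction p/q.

N_ring = 30 + 2·16 = 62
30(ω_s−ω_c) = −62(ω_r−ω_c),  ω_r=0, ω_c=1
ω_s = 1 − (62/30)(0−1) = 46/15
ω_s/ω_c = 46/15

46/15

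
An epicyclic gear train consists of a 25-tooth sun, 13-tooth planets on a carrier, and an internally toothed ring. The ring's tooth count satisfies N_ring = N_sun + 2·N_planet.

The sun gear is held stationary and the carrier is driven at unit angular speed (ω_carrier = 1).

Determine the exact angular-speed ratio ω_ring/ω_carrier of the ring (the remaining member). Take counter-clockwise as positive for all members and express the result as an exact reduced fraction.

N_ring = 25 + 2·13 = 51
25(ω_s−ω_c) = −51(ω_r−ω_c),  ω_s=0, ω_c=1
ω_r = 1 − (25/51)(0−1) = 76/51
ω_r/ω_c = 76/51

76/51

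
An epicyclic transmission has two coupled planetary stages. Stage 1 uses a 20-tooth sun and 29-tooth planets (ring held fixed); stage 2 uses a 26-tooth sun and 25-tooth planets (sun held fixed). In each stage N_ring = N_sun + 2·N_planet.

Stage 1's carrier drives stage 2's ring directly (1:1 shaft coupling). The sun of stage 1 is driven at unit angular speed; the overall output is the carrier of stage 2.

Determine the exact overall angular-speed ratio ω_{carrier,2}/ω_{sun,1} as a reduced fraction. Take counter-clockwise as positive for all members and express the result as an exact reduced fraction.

380/2499

Stage 1: N_ring = 20 + 2·29 = 78
Stage 1: 20(ω_s−ω_c) = −78(ω_r−ω_c),  ω_r=0, ω_s=1
Stage 1: 20(1−ω_c) = −78(0−ω_c)  ⇒  98ω_c = 20  ⇒  ω_c = 10/49
  ⇒ ω_c¹/ω_s¹ = 10/49
Stage 2: N_ring = 26 + 2·25 = 76
Stage 2: 26(ω_s−ω_c) = −76(ω_r−ω_c),  ω_s=0, ω_r=1
Stage 2: 26(0−ω_c) = −76(1−ω_c)  ⇒  102ω_c = 76  ⇒  ω_c = 38/51
  ⇒ ω_c²/ω_r² = 38/51
Coupling ω_r² = ω_c¹ ⇒ overall = 10/49 × 38/51 = 380/2499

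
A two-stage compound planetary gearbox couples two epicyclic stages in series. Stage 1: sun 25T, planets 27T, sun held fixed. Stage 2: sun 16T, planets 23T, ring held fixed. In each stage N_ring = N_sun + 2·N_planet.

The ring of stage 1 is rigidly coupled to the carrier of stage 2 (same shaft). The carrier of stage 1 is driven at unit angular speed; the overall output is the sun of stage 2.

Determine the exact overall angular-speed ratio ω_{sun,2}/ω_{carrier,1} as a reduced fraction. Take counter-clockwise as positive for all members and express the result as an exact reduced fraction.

507/79

Stage 1: N_ring = 25 + 2·27 = 79
Stage 1: 25(ω_s−ω_c) = −79(ω_r−ω_c),  ω_s=0, ω_c=1
Stage 1: ω_r = 1 − (25/79)(0−1) = 104/79
  ⇒ ω_r¹/ω_c¹ = 104/79
Stage 2: N_ring = 16 + 2·23 = 62
Stage 2: 16(ω_s−ω_c) = −62(ω_r−ω_c),  ω_r=0, ω_c=1
Stage 2: ω_s = 1 − (62/16)(0−1) = 39/8
  ⇒ ω_s²/ω_c² = 39/8
Coupling ω_c² = ω_r¹ ⇒ overall = 104/79 × 39/8 = 507/79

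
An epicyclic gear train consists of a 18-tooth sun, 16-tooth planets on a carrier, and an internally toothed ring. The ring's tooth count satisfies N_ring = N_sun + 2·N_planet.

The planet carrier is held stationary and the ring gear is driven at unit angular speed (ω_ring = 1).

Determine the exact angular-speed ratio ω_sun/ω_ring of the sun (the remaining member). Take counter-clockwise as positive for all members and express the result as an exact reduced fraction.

N_ring = 18 + 2·16 = 50
18(ω_s−ω_c) = −50(ω_r−ω_c),  ω_c=0, ω_r=1
ω_s = 0 − (50/18)(1−0) = -25/9
ω_s/ω_r = -25/9

-25/9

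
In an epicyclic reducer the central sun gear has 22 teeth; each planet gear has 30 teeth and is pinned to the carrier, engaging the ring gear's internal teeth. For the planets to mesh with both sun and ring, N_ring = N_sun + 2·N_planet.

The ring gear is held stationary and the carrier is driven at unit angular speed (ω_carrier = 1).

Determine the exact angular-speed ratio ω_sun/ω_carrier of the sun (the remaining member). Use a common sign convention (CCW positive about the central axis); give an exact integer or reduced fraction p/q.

N_ring = 22 + 2·30 = 82
22(ω_s−ω_c) = −82(ω_r−ω_c),  ω_r=0, ω_c=1
ω_s = 1 − (82/22)(0−1) = 52/11
ω_s/ω_c = 52/11

52/11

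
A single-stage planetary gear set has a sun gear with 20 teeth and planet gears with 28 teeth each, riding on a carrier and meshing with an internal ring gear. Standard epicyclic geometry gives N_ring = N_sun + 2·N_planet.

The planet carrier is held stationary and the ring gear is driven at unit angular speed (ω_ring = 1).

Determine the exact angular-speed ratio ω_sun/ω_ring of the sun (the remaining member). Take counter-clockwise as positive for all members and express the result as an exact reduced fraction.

-19/5

N_ring = 20 + 2·28 = 76
20(ω_s−ω_c) = −76(ω_r−ω_c),  ω_c=0, ω_r=1
ω_s = 0 − (76/20)(1−0) = -19/5
ω_s/ω_r = -19/5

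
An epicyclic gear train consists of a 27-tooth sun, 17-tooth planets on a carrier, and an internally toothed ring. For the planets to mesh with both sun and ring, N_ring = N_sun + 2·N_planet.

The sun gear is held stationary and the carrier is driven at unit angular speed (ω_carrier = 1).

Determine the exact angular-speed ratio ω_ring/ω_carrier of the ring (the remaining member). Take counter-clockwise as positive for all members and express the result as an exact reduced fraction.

88/61

N_ring = 27 + 2·17 = 61
27(ω_s−ω_c) = −61(ω_r−ω_c),  ω_s=0, ω_c=1
ω_r = 1 − (27/61)(0−1) = 88/61
ω_r/ω_c = 88/61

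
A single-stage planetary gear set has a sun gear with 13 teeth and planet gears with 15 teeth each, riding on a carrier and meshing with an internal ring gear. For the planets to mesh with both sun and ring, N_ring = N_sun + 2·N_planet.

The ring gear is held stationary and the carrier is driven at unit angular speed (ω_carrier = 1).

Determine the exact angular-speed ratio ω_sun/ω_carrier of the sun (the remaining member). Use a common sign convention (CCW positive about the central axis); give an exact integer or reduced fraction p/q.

N_ring = 13 + 2·15 = 43
13(ω_s−ω_c) = −43(ω_r−ω_c),  ω_r=0, ω_c=1
ω_s = 1 − (43/13)(0−1) = 56/13
ω_s/ω_c = 56/13

56/13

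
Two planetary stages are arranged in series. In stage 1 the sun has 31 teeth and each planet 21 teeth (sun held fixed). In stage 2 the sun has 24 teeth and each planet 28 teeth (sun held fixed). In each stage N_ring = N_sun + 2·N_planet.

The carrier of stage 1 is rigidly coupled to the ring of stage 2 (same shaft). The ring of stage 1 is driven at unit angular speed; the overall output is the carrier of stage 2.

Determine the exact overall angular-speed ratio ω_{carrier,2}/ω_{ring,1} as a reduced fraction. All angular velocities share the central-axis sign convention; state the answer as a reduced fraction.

Stage 1: N_ring = 31 + 2·21 = 73
Stage 1: 31(ω_s−ω_c) = −73(ω_r−ω_c),  ω_s=0, ω_r=1
Stage 1: 31(0−ω_c) = −73(1−ω_c)  ⇒  104ω_c = 73  ⇒  ω_c = 73/104
  ⇒ ω_c¹/ω_r¹ = 73/104
Stage 2: N_ring = 24 + 2·28 = 80
Stage 2: 24(ω_s−ω_c) = −80(ω_r−ω_c),  ω_s=0, ω_r=1
Stage 2: 24(0−ω_c) = −80(1−ω_c)  ⇒  104ω_c = 80  ⇒  ω_c = 10/13
  ⇒ ω_c²/ω_r² = 10/13
Coupling ω_r² = ω_c¹ ⇒ overall = 73/104 × 10/13 = 365/676

365/676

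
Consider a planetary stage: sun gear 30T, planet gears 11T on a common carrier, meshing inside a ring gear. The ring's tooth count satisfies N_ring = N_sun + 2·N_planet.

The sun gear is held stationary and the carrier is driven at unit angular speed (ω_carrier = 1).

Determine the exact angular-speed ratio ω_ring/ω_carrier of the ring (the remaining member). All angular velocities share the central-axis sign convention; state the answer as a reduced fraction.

41/26

N_ring = 30 + 2·11 = 52
30(ω_s−ω_c) = −52(ω_r−ω_c),  ω_s=0, ω_c=1
ω_r = 1 − (30/52)(0−1) = 41/26
ω_r/ω_c = 41/26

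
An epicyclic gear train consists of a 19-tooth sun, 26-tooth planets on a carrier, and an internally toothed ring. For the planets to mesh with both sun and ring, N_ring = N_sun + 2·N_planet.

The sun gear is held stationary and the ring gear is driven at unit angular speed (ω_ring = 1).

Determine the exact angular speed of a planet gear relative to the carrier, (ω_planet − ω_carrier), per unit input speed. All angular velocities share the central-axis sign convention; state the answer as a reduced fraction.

1349/2340

N_ring = 19 + 2·26 = 71
19(ω_s−ω_c) = −71(ω_r−ω_c),  ω_s=0, ω_r=1
19(0−ω_c) = −71(1−ω_c)  ⇒  90ω_c = 71  ⇒  ω_c = 71/90
sun–planet: 19·(0−71/90) = −26·(ω_p−ω_c)  ⇒  ω_p−ω_c = −(19/26)·(-71/90) = 1349/2340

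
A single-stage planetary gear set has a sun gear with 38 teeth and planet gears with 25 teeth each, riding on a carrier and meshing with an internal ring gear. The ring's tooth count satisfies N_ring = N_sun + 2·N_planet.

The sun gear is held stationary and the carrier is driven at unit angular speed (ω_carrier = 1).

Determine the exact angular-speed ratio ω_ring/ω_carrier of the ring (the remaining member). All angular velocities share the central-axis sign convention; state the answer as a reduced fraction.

N_ring = 38 + 2·25 = 88
38(ω_s−ω_c) = −88(ω_r−ω_c),  ω_s=0, ω_c=1
ω_r = 1 − (38/88)(0−1) = 63/44
ω_r/ω_c = 63/44

63/44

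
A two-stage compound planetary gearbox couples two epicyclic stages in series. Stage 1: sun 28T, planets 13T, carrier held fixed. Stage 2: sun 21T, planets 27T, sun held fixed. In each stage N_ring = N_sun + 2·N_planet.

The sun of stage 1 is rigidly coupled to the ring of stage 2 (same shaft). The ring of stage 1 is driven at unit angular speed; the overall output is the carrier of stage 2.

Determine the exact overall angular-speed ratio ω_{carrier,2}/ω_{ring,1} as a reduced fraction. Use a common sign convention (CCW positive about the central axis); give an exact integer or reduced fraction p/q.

-675/448

Stage 1: N_ring = 28 + 2·13 = 54
Stage 1: 28(ω_s−ω_c) = −54(ω_r−ω_c),  ω_c=0, ω_r=1
Stage 1: ω_s = 0 − (54/28)(1−0) = -27/14
  ⇒ ω_s¹/ω_r¹ = -27/14
Stage 2: N_ring = 21 + 2·27 = 75
Stage 2: 21(ω_s−ω_c) = −75(ω_r−ω_c),  ω_s=0, ω_r=1
Stage 2: 21(0−ω_c) = −75(1−ω_c)  ⇒  96ω_c = 75  ⇒  ω_c = 25/32
  ⇒ ω_c²/ω_r² = 25/32
Coupling ω_r² = ω_s¹ ⇒ overall = -27/14 × 25/32 = -675/448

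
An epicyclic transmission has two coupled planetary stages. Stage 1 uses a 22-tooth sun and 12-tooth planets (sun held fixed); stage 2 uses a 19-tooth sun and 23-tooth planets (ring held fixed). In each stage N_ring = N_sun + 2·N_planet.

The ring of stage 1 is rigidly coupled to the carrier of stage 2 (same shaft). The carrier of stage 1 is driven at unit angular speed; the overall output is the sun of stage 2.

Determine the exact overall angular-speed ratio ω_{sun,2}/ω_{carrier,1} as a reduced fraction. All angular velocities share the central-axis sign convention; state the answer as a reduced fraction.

2856/437

Stage 1: N_ring = 22 + 2·12 = 46
Stage 1: 22(ω_s−ω_c) = −46(ω_r−ω_c),  ω_s=0, ω_c=1
Stage 1: ω_r = 1 − (22/46)(0−1) = 34/23
  ⇒ ω_r¹/ω_c¹ = 34/23
Stage 2: N_ring = 19 + 2·23 = 65
Stage 2: 19(ω_s−ω_c) = −65(ω_r−ω_c),  ω_r=0, ω_c=1
Stage 2: ω_s = 1 − (65/19)(0−1) = 84/19
  ⇒ ω_s²/ω_c² = 84/19
Coupling ω_c² = ω_r¹ ⇒ overall = 34/23 × 84/19 = 2856/437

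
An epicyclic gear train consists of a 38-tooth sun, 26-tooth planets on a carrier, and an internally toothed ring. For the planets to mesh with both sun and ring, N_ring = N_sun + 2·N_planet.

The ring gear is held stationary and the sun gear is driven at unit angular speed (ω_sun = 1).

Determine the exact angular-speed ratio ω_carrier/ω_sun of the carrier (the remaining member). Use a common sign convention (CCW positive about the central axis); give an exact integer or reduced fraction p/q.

19/64

N_ring = 38 + 2·26 = 90
38(ω_s−ω_c) = −90(ω_r−ω_c),  ω_r=0, ω_s=1
38(1−ω_c) = −90(0−ω_c)  ⇒  128ω_c = 38  ⇒  ω_c = 19/64
ω_c/ω_s = 19/64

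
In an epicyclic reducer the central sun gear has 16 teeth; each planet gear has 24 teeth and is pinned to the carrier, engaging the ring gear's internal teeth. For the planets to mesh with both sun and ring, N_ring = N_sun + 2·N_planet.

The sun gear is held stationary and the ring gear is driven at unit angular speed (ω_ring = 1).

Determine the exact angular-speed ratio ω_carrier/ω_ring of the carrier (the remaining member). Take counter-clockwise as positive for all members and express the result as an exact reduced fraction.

N_ring = 16 + 2·24 = 64
16(ω_s−ω_c) = −64(ω_r−ω_c),  ω_s=0, ω_r=1
16(0−ω_c) = −64(1−ω_c)  ⇒  80ω_c = 64  ⇒  ω_c = 4/5
ω_c/ω_r = 4/5

4/5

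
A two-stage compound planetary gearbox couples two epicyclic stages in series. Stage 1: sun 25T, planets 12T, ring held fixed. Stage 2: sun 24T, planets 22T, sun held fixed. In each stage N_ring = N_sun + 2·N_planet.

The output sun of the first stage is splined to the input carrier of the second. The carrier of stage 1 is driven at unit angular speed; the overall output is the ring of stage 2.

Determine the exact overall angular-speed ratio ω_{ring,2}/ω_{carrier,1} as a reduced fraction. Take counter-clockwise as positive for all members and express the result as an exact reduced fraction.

1702/425

Stage 1: N_ring = 25 + 2·12 = 49
Stage 1: 25(ω_s−ω_c) = −49(ω_r−ω_c),  ω_r=0, ω_c=1
Stage 1: ω_s = 1 − (49/25)(0−1) = 74/25
  ⇒ ω_s¹/ω_c¹ = 74/25
Stage 2: N_ring = 24 + 2·22 = 68
Stage 2: 24(ω_s−ω_c) = −68(ω_r−ω_c),  ω_s=0, ω_c=1
Stage 2: ω_r = 1 − (24/68)(0−1) = 23/17
  ⇒ ω_r²/ω_c² = 23/17
Coupling ω_c² = ω_s¹ ⇒ overall = 74/25 × 23/17 = 1702/425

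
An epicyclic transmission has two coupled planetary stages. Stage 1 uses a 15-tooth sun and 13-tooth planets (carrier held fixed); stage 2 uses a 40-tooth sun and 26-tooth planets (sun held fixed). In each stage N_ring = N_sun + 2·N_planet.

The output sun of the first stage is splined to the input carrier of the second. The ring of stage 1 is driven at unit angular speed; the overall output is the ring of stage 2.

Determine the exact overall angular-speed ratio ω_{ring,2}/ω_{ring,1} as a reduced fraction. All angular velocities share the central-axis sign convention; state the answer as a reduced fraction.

Stage 1: N_ring = 15 + 2·13 = 41
Stage 1: 15(ω_s−ω_c) = −41(ω_r−ω_c),  ω_c=0, ω_r=1
Stage 1: ω_s = 0 − (41/15)(1−0) = -41/15
  ⇒ ω_s¹/ω_r¹ = -41/15
Stage 2: N_ring = 40 + 2·26 = 92
Stage 2: 40(ω_s−ω_c) = −92(ω_r−ω_c),  ω_s=0, ω_c=1
Stage 2: ω_r = 1 − (40/92)(0−1) = 33/23
  ⇒ ω_r²/ω_c² = 33/23
Coupling ω_c² = ω_s¹ ⇒ overall = -41/15 × 33/23 = -451/115

-451/115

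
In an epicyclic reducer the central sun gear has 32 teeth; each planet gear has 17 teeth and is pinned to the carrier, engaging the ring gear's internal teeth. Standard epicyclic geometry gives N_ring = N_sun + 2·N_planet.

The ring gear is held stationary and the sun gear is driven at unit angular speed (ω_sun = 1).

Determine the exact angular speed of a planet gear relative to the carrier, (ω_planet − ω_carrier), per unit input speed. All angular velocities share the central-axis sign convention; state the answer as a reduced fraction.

-1056/833

N_ring = 32 + 2·17 = 66
32(ω_s−ω_c) = −66(ω_r−ω_c),  ω_r=0, ω_s=1
32(1−ω_c) = −66(0−ω_c)  ⇒  98ω_c = 32  ⇒  ω_c = 16/49
sun–planet: 32·(1−16/49) = −17·(ω_p−ω_c)  ⇒  ω_p−ω_c = −(32/17)·(33/49) = -1056/833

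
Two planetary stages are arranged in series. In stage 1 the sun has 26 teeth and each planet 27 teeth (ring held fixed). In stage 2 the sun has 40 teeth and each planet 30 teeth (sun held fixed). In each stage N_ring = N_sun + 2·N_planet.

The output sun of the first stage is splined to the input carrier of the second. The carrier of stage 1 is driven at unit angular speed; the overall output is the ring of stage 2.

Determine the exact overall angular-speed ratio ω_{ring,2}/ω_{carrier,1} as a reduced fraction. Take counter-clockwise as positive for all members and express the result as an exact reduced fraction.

371/65

Stage 1: N_ring = 26 + 2·27 = 80
Stage 1: 26(ω_s−ω_c) = −80(ω_r−ω_c),  ω_r=0, ω_c=1
Stage 1: ω_s = 1 − (80/26)(0−1) = 53/13
  ⇒ ω_s¹/ω_c¹ = 53/13
Stage 2: N_ring = 40 + 2·30 = 100
Stage 2: 40(ω_s−ω_c) = −100(ω_r−ω_c),  ω_s=0, ω_c=1
Stage 2: ω_r = 1 − (40/100)(0−1) = 7/5
  ⇒ ω_r²/ω_c² = 7/5
Coupling ω_c² = ω_s¹ ⇒ overall = 53/13 × 7/5 = 371/65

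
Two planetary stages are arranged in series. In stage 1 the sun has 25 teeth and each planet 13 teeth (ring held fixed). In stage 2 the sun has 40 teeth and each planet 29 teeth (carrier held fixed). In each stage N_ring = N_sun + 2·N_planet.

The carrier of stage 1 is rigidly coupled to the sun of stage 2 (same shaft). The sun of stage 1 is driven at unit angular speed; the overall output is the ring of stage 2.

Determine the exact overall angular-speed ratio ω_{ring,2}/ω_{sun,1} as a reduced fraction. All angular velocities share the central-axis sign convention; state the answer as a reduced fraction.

Stage 1: N_ring = 25 + 2·13 = 51
Stage 1: 25(ω_s−ω_c) = −51(ω_r−ω_c),  ω_r=0, ω_s=1
Stage 1: 25(1−ω_c) = −51(0−ω_c)  ⇒  76ω_c = 25  ⇒  ω_c = 25/76
  ⇒ ω_c¹/ω_s¹ = 25/76
Stage 2: N_ring = 40 + 2·29 = 98
Stage 2: 40(ω_s−ω_c) = −98(ω_r−ω_c),  ω_c=0, ω_s=1
Stage 2: ω_r = 0 − (40/98)(1−0) = -20/49
  ⇒ ω_r²/ω_s² = -20/49
Coupling ω_s² = ω_c¹ ⇒ overall = 25/76 × -20/49 = -125/931

-125/931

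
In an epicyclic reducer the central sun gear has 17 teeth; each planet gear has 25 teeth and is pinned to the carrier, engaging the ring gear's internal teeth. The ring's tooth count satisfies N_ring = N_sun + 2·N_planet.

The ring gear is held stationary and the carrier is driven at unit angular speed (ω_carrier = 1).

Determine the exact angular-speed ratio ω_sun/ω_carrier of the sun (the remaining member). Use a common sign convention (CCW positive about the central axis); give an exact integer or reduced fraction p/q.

N_ring = 17 + 2·25 = 67
17(ω_s−ω_c) = −67(ω_r−ω_c),  ω_r=0, ω_c=1
ω_s = 1 − (67/17)(0−1) = 84/17
ω_s/ω_c = 84/17

84/17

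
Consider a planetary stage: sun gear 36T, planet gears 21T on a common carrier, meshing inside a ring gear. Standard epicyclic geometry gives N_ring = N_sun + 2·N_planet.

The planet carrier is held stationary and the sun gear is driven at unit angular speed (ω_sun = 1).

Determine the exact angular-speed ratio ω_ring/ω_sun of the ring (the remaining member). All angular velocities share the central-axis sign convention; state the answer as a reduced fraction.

N_ring = 36 + 2·21 = 78
36(ω_s−ω_c) = −78(ω_r−ω_c),  ω_c=0, ω_s=1
ω_r = 0 − (36/78)(1−0) = -6/13
ω_r/ω_s = -6/13

-6/13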